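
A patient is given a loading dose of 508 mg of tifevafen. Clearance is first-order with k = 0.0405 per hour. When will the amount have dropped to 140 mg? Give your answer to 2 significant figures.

t½ = ln 2 / k = 0.69315 / 0.0405 ≈ 17.115 hours.
Fraction remaining = 140/508 ≈ 0.27559.
n = log₂(508/140) = ln(3.6286)/ln 2 ≈ 1.8594 half-lives.
t = n × t½ = 1.8594 × 17.115 ≈ 31.823 hours.

32 hours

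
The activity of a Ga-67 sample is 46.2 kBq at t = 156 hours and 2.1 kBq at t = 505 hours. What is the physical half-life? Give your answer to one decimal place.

78.3 hours

Over Δt = 505 − 156 = 349 hours, the level fell by a factor of 46.2/2.1 ≈ 22.
n = log₂(22) ≈ 4.4594 half-lives, so t½ = 349/4.4594 ≈ 78.261 hours.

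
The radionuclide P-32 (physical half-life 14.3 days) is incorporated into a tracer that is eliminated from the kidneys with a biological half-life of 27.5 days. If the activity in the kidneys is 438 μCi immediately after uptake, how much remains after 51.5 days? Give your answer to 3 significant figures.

9.85 μCi

1/t_eff = 1/t_phys + 1/t_biol = 1/14.3 + 1/27.5 = 0.10629 per day.
t_eff = 14.3 × 27.5 / (14.3 + 27.5) ≈ 9.4079 days.
Remaining = 438 × (1/2)^(51.5/9.4079) = 438 × (1/2)^5.4741 ≈ 9.8537 μCi.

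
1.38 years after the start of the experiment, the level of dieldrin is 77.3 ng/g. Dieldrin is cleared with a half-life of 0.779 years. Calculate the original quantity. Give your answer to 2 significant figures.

Number of half-lives elapsed: n = 1.38/0.779 ≈ 1.7715.
A₀ = A × 2^n = 77.3 × 2^1.7715 = 77.3 × 3.4141 ≈ 263.91 ng/g.

260 ng/g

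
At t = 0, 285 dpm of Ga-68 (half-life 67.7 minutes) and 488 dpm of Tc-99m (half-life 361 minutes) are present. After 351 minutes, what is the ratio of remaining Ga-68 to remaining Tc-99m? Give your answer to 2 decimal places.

0.03

Ga-68: 285 × (1/2)^(351/67.7) = 285 × (1/2)^5.1846 ≈ 7.8363 dpm.
Tc-99m: 488 × (1/2)^(351/361) = 488 × (1/2)^0.9723 ≈ 248.73 dpm.
Ratio ≈ 7.8363 / 248.73 ≈ 0.031505.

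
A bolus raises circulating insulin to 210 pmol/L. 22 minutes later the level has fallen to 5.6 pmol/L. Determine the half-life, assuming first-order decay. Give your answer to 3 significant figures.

A/A₀ = 5.6/210 ≈ 0.026667.
n = log₂(37.5) ≈ 5.2288 half-lives elapsed in 22 minutes.
t½ = 22/5.2288 ≈ 4.2075 minutes.

4.21 minutes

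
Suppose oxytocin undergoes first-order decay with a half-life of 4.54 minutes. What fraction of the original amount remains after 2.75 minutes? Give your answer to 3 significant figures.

0.657

n = 2.75/4.54 ≈ 0.60573 half-lives.
Fraction remaining = (1/2)^0.60573 ≈ 0.65714.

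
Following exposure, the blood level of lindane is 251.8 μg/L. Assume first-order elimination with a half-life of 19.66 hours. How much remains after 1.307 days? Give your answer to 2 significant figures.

83 μg/L

Convert the elapsed time: 1.307 days = 31.368 hours.
Number of half-lives: n = 31.368/19.66 ≈ 1.5955.
Remaining = 251.8 × (1/2)^1.5955 = 251.8 × 0.3309 ≈ 83.321 μg/L.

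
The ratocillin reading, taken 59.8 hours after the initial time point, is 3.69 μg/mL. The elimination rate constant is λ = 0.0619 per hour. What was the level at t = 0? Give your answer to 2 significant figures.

t½ = ln 2 / λ = 0.69315 / 0.0619 ≈ 11.198 hours.
Number of half-lives elapsed: n = 59.8/11.198 ≈ 5.3403.
A₀ = A × 2^n = 3.69 × 2^5.3403 = 3.69 × 40.513 ≈ 149.49 μg/mL.

150 μg/mL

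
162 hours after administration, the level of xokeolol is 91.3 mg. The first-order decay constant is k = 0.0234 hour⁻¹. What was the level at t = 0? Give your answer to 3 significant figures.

t½ = ln 2 / k = 0.69315 / 0.0234 ≈ 29.622 hours.
Number of half-lives elapsed: n = 162/29.622 ≈ 5.469.
A₀ = A × 2^n = 91.3 × 2^5.469 = 91.3 × 44.292 ≈ 4043.8 mg.

4040 mg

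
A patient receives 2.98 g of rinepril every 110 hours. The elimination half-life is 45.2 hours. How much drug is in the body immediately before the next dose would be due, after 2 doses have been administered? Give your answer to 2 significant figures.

The 2 doses were given 220, 110 hours ago.
Total = 2.98·(1/2)^(220/45.2) + 2.98·(1/2)^(110/45.2)
      = 0.1021 + 0.5516 ≈ 0.6537 g.

0.65 g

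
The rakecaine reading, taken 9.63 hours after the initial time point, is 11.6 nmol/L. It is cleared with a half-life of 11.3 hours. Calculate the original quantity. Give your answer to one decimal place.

Number of half-lives elapsed: n = 9.63/11.3 ≈ 0.85221.
A₀ = A × 2^n = 11.6 × 2^0.85221 = 11.6 × 1.8053 ≈ 20.941 nmol/L.

20.9 nmol/L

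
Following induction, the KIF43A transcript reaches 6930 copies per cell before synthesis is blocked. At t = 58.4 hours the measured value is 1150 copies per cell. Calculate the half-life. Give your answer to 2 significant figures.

A/A₀ = 1150/6930 ≈ 0.16595.
n = log₂(6.0261) ≈ 2.5912 half-lives elapsed in 58.4 hours.
t½ = 58.4/2.5912 ≈ 22.538 hours.

23 hours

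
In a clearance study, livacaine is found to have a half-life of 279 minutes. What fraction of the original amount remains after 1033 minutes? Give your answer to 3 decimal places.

0.077

n = 1033/279 ≈ 3.7025 half-lives.
Fraction remaining = (1/2)^3.7025 ≈ 0.076813.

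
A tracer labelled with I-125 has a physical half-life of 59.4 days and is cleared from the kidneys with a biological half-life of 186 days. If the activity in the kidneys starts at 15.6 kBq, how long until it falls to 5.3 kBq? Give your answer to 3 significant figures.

1/t_eff = 1/t_phys + 1/t_biol = 1/59.4 + 1/186 = 0.022211 per day.
t_eff = 59.4 × 186 / (59.4 + 186) ≈ 45.022 days.
n = log₂(15.6/5.3) ≈ 1.5575; t = 1.5575 × 45.022 ≈ 70.121 days.

70.1 days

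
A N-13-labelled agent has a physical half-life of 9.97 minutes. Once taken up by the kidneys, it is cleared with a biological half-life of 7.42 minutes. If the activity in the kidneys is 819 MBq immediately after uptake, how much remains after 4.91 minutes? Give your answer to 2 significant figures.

1/t_eff = 1/t_phys + 1/t_biol = 1/9.97 + 1/7.42 = 0.23507 per minute.
t_eff = 9.97 × 7.42 / (9.97 + 7.42) ≈ 4.254 minutes.
Remaining = 819 × (1/2)^(4.91/4.254) = 819 × (1/2)^1.1542 ≈ 367.99 MBq.

370 MBq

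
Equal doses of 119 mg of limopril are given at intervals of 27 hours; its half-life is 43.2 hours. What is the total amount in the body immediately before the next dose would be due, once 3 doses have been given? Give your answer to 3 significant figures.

The 3 doses were given 81, 54, 27 hours ago.
Total = 119·(1/2)^(81/43.2) + 119·(1/2)^(54/43.2) + 119·(1/2)^(27/43.2)
      = 32.443 + 50.033 + 77.162 ≈ 159.64 mg.

160 mg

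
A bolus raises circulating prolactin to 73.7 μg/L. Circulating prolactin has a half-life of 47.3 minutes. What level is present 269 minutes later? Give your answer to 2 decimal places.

Number of half-lives: n = 269/47.3 ≈ 5.6871.
Remaining = 73.7 × (1/2)^5.6871 = 73.7 × 0.019409 ≈ 1.4305 μg/L.

1.43 μg/L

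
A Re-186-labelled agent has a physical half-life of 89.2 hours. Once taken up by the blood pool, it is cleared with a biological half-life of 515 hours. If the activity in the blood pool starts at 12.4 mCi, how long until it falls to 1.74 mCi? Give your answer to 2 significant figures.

1/t_eff = 1/t_phys + 1/t_biol = 1/89.2 + 1/515 = 0.013153 per hour.
t_eff = 89.2 × 515 / (89.2 + 515) ≈ 76.031 hours.
n = log₂(12.4/1.74) ≈ 2.8332; t = 2.8332 × 76.031 ≈ 215.41 hours.

220 hours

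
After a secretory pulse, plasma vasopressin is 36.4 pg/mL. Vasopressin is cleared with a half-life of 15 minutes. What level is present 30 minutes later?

9.1 pg/mL

Elapsed time is 2 half-lives (30/15).
Each half-life halves the amount: 36.4 × (1/2)^2 = 36.4/4 = 9.1 pg/mL.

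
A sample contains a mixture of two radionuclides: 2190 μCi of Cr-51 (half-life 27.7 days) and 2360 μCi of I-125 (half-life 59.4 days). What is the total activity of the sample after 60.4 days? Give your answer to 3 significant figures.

1650 μCi

Cr-51: 2190 × (1/2)^(60.4/27.7) = 2190 × (1/2)^2.1805 ≈ 483.11 μCi.
I-125: 2360 × (1/2)^(60.4/59.4) = 2360 × (1/2)^1.0168 ≈ 1166.3 μCi.
Total = 483.11 + 1166.3 ≈ 1649.4 μCi.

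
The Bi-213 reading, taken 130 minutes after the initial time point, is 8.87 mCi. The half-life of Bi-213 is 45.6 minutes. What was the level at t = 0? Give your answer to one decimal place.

Number of half-lives elapsed: n = 130/45.6 ≈ 2.8509.
A₀ = A × 2^n = 8.87 × 2^2.8509 = 8.87 × 7.2144 ≈ 63.992 mCi.

64.0 mCi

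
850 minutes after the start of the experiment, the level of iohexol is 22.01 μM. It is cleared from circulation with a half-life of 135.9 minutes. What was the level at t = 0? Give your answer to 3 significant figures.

Number of half-lives elapsed: n = 850/135.9 ≈ 6.2546.
A₀ = A × 2^n = 22.01 × 2^6.2546 = 22.01 × 76.352 ≈ 1680.5 μM.

1680 μM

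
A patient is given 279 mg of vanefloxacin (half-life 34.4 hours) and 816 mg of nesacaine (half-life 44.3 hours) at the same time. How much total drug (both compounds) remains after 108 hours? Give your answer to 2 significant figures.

180 mg

vanefloxacin: 279 × (1/2)^(108/34.4) = 279 × (1/2)^3.1395 ≈ 31.66 mg.
nesacaine: 816 × (1/2)^(108/44.3) = 816 × (1/2)^2.4379 ≈ 150.59 mg.
Total = 31.66 + 150.59 ≈ 182.25 mg.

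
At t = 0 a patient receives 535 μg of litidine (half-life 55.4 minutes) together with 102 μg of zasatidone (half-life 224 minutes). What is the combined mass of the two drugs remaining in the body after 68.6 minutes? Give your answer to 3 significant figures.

309 μg

litidine: 535 × (1/2)^(68.6/55.4) = 535 × (1/2)^1.2383 ≈ 226.78 μg.
zasatidone: 102 × (1/2)^(68.6/224) = 102 × (1/2)^0.30625 ≈ 82.492 μg.
Total = 226.78 + 82.492 ≈ 309.27 μg.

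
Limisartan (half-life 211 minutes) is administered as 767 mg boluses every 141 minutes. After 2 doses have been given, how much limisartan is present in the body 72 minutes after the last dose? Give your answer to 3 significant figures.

986 mg

The 2 doses were given 213, 72 minutes ago.
Total = 767·(1/2)^(213/211) + 767·(1/2)^(72/211)
      = 380.99 + 605.44 ≈ 986.43 mg.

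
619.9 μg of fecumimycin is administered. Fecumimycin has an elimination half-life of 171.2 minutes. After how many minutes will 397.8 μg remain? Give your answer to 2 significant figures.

Fraction remaining = 397.8/619.9 ≈ 0.64172.
n = log₂(619.9/397.8) = ln(1.5583)/ln 2 ≈ 0.63999 half-lives.
t = n × t½ = 0.63999 × 171.2 ≈ 109.57 minutes.

110 minutes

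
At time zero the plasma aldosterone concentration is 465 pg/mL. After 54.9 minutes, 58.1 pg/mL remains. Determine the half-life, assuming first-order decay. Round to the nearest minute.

A/A₀ = 58.1/465 ≈ 0.12495.
n = log₂(8.0034) ≈ 3.0006 half-lives elapsed in 54.9 minutes.
t½ = 54.9/3.0006 ≈ 18.296 minutes.

18 minutes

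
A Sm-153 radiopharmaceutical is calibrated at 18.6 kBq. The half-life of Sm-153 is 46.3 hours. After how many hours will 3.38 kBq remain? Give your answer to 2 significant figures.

Fraction remaining = 3.38/18.6 ≈ 0.18172.
n = log₂(18.6/3.38) = ln(5.503)/ln 2 ≈ 2.4602 half-lives.
t = n × t½ = 2.4602 × 46.3 ≈ 113.91 hours.

110 hours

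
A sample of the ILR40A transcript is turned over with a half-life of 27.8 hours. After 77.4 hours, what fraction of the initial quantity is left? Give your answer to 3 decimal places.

n = 77.4/27.8 ≈ 2.7842 half-lives.
Fraction remaining = (1/2)^2.7842 ≈ 0.14517.

0.145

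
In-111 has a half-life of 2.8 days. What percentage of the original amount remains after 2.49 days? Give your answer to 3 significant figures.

54.0%

n = 2.49/2.8 ≈ 0.88929 half-lives.
Fraction remaining = (1/2)^0.88929 ≈ 0.53988, i.e. 53.988%.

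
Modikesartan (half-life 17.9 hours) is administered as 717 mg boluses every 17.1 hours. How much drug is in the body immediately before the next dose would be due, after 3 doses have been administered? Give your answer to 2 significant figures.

The 3 doses were given 51.3, 34.2, 17.1 hours ago.
Total = 717·(1/2)^(51.3/17.9) + 717·(1/2)^(34.2/17.9) + 717·(1/2)^(17.1/17.9)
      = 98.354 + 190.71 + 369.78 ≈ 658.84 mg.

660 mg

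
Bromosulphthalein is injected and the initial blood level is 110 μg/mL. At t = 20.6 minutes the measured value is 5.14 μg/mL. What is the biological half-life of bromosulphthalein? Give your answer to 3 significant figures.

A/A₀ = 5.14/110 ≈ 0.046727.
n = log₂(21.401) ≈ 4.4196 half-lives elapsed in 20.6 minutes.
t½ = 20.6/4.4196 ≈ 4.6611 minutes.

4.66 minutes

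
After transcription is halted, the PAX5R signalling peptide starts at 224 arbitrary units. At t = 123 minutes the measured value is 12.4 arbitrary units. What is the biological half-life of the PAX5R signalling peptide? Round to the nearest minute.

29 minutes

A/A₀ = 12.4/224 ≈ 0.055357.
n = log₂(18.065) ≈ 4.1751 half-lives elapsed in 123 minutes.
t½ = 123/4.1751 ≈ 29.46 minutes.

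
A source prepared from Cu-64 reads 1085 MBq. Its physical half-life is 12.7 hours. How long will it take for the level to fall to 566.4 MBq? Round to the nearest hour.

12 hours

Fraction remaining = 566.4/1085 ≈ 0.52203.
n = log₂(1085/566.4) = ln(1.9156)/ln 2 ≈ 0.9378 half-lives.
t = n × t½ = 0.9378 × 12.7 ≈ 11.91 hours.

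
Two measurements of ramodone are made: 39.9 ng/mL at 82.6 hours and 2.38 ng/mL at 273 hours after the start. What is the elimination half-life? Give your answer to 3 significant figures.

46.8 hours

Over Δt = 273 − 82.6 = 190.4 hours, the level fell by a factor of 39.9/2.38 ≈ 16.765.
n = log₂(16.765) ≈ 4.0674 half-lives, so t½ = 190.4/4.0674 ≈ 46.812 hours.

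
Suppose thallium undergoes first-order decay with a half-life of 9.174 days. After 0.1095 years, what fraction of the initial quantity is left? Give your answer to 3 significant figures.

0.1095 years = 39.9675 days.
n = 39.9675/9.174 ≈ 4.3566 half-lives.
Fraction remaining = (1/2)^4.3566 ≈ 0.048812.

0.0488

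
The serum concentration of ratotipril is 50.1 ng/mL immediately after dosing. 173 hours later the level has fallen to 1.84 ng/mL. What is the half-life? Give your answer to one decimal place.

A/A₀ = 1.84/50.1 ≈ 0.036727.
n = log₂(27.228) ≈ 4.767 half-lives elapsed in 173 hours.
t½ = 173/4.767 ≈ 36.291 hours.

36.3 hours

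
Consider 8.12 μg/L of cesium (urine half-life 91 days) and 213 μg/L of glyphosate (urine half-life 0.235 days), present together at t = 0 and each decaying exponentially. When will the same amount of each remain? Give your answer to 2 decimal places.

Set 8.12·(1/2)^(t/91) = 213·(1/2)^(t/0.235).
Taking log₂: log₂(8.12/213) = t·(1/91 − 1/0.235).
log₂(0.038122) = -4.7132; 1/91 − 1/0.235 = -4.2443.
t = -4.7132 / -4.2443 ≈ 1.1105 days.

1.11 days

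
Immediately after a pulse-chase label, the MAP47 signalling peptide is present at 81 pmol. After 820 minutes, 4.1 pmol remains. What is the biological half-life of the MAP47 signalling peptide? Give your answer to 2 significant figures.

190 minutes

A/A₀ = 4.1/81 ≈ 0.050617.
n = log₂(19.756) ≈ 4.3042 half-lives elapsed in 820 minutes.
t½ = 820/4.3042 ≈ 190.51 minutes.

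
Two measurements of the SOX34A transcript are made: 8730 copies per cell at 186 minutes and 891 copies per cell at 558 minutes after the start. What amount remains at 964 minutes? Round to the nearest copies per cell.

74 copies per cell

Over Δt = 558 − 186 = 372 minutes, the level fell by a factor of 8730/891 ≈ 9.798.
n = log₂(9.798) ≈ 3.2925 half-lives, so t½ = 372/3.2925 ≈ 112.98 minutes.
From t = 558 to t = 964: 891 × (1/2)^((964−558)/112.98) ≈ 73.816 copies per cell.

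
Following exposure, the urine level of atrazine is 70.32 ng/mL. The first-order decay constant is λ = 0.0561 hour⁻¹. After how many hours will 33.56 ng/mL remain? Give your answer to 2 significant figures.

t½ = ln 2 / λ = 0.69315 / 0.0561 ≈ 12.356 hours.
Fraction remaining = 33.56/70.32 ≈ 0.47725.
n = log₂(70.32/33.56) = ln(2.0954)/ln 2 ≈ 1.0672 half-lives.
t = n × t½ = 1.0672 × 12.356 ≈ 13.186 hours.

13 hours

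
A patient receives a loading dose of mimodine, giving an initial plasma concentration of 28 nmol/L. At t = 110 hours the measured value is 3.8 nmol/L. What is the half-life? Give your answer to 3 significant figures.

38.2 hours

A/A₀ = 3.8/28 ≈ 0.13571.
n = log₂(7.3684) ≈ 2.8814 half-lives elapsed in 110 hours.
t½ = 110/2.8814 ≈ 38.176 hours.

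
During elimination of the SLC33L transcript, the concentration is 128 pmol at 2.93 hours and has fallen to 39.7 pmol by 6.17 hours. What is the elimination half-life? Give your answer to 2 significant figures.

Over Δt = 6.17 − 2.93 = 3.24 hours, the level fell by a factor of 128/39.7 ≈ 3.2242.
n = log₂(3.2242) ≈ 1.6889 half-lives, so t½ = 3.24/1.6889 ≈ 1.9184 hours.

1.9 hours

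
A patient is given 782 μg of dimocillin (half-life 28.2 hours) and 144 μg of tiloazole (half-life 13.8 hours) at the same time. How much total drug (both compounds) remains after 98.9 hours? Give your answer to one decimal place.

dimocillin: 782 × (1/2)^(98.9/28.2) = 782 × (1/2)^3.5071 ≈ 68.781 μg.
tiloazole: 144 × (1/2)^(98.9/13.8) = 144 × (1/2)^7.1667 ≈ 1.0023 μg.
Total = 68.781 + 1.0023 ≈ 69.783 μg.

69.8 μg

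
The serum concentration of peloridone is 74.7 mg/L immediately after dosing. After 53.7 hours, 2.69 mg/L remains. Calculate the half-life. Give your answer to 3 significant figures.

11.2 hours

A/A₀ = 2.69/74.7 ≈ 0.036011.
n = log₂(27.77) ≈ 4.7954 half-lives elapsed in 53.7 hours.
t½ = 53.7/4.7954 ≈ 11.198 hours.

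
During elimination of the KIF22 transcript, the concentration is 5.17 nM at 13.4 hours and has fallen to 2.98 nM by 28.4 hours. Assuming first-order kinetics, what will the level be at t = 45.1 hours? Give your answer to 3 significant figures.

1.61 nM

Over Δt = 28.4 − 13.4 = 15 hours, the level fell by a factor of 5.17/2.98 ≈ 1.7349.
n = log₂(1.7349) ≈ 0.79485 half-lives, so t½ = 15/0.79485 ≈ 18.871 hours.
From t = 28.4 to t = 45.1: 2.98 × (1/2)^((45.1−28.4)/18.871) ≈ 1.6137 nM.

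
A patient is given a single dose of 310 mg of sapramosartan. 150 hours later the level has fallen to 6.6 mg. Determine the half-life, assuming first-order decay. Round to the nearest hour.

A/A₀ = 6.6/310 ≈ 0.02129.
n = log₂(46.97) ≈ 5.5537 half-lives elapsed in 150 hours.
t½ = 150/5.5537 ≈ 27.009 hours.

27 hours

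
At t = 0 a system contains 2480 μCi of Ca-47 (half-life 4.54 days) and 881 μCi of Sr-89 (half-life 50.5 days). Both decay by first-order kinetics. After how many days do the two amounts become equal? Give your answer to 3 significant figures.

Set 2480·(1/2)^(t/4.54) = 881·(1/2)^(t/50.5).
Taking log₂: log₂(2480/881) = t·(1/4.54 − 1/50.5).
log₂(2.815) = 1.4931; 1/4.54 − 1/50.5 = 0.20046.
t = 1.4931 / 0.20046 ≈ 7.4484 days.

7.45 days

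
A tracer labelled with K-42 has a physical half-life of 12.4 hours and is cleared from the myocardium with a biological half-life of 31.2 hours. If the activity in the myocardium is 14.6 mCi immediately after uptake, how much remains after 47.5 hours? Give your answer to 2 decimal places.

1/t_eff = 1/t_phys + 1/t_biol = 1/12.4 + 1/31.2 = 0.1127 per hour.
t_eff = 12.4 × 31.2 / (12.4 + 31.2) ≈ 8.8734 hours.
Remaining = 14.6 × (1/2)^(47.5/8.8734) = 14.6 × (1/2)^5.3531 ≈ 0.3572 mCi.

0.36 mCi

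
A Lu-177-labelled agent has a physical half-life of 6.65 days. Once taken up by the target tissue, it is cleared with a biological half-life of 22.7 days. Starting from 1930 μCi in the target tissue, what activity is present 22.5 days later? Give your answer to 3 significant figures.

1/t_eff = 1/t_phys + 1/t_biol = 1/6.65 + 1/22.7 = 0.19443 per day.
t_eff = 6.65 × 22.7 / (6.65 + 22.7) ≈ 5.1433 days.
Remaining = 1930 × (1/2)^(22.5/5.1433) = 1930 × (1/2)^4.3746 ≈ 93.037 μCi.

93.0 μCi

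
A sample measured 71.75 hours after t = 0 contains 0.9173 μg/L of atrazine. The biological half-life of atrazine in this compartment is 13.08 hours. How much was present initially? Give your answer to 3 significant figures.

41.1 μg/L

Number of half-lives elapsed: n = 71.75/13.08 ≈ 5.4855.
A₀ = A × 2^n = 0.9173 × 2^5.4855 = 0.9173 × 44.801 ≈ 41.096 μg/L.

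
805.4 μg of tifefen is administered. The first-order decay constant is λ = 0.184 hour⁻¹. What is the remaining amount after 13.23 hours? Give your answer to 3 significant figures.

70.6 μg

t½ = ln 2 / λ = 0.69315 / 0.184 ≈ 3.7671 hours.
Number of half-lives: n = 13.23/3.7671 ≈ 3.512.
Remaining = 805.4 × (1/2)^3.512 = 805.4 × 0.087657 ≈ 70.599 μg.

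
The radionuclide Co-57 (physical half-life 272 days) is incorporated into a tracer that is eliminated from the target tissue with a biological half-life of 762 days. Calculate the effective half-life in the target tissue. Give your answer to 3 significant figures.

200 days

1/t_eff = 1/t_phys + 1/t_biol = 1/272 + 1/762 = 0.0049888 per day.
t_eff = 272 × 762 / (272 + 762) ≈ 200.45 days.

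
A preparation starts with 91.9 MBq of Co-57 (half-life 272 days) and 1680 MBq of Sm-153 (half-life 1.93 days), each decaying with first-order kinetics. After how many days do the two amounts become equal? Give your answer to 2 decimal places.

8.15 days

Set 91.9·(1/2)^(t/272) = 1680·(1/2)^(t/1.93).
Taking log₂: log₂(91.9/1680) = t·(1/272 − 1/1.93).
log₂(0.054702) = -4.1923; 1/272 − 1/1.93 = -0.51446.
t = -4.1923 / -0.51446 ≈ 8.1489 days.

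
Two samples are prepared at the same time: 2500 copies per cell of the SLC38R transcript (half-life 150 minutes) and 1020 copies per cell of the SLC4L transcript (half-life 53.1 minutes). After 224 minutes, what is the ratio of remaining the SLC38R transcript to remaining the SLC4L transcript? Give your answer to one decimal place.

SLC38R transcript: 2500 × (1/2)^(224/150) = 2500 × (1/2)^1.4933 ≈ 887.98 copies per cell.
SLC4L transcript: 1020 × (1/2)^(224/53.1) = 1020 × (1/2)^4.2185 ≈ 54.792 copies per cell.
Ratio ≈ 887.98 / 54.792 ≈ 16.206.

16.2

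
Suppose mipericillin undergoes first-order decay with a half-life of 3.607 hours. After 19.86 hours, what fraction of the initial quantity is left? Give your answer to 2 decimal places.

n = 19.86/3.607 ≈ 5.506 half-lives.
Fraction remaining = (1/2)^5.506 ≈ 0.022006.

0.02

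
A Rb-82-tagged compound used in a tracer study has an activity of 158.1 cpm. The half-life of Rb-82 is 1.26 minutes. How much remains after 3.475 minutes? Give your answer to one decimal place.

23.4 cpm

Number of half-lives: n = 3.475/1.26 ≈ 2.7579.
Remaining = 158.1 × (1/2)^2.7579 = 158.1 × 0.14784 ≈ 23.373 cpm.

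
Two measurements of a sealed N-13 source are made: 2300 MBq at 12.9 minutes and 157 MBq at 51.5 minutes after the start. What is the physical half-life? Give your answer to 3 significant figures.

Over Δt = 51.5 − 12.9 = 38.6 minutes, the level fell by a factor of 2300/157 ≈ 14.65.
n = log₂(14.65) ≈ 3.8728 half-lives, so t½ = 38.6/3.8728 ≈ 9.967 minutes.

9.97 minutes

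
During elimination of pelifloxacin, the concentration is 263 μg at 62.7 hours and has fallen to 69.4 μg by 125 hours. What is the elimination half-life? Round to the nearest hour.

Over Δt = 125 − 62.7 = 62.3 hours, the level fell by a factor of 263/69.4 ≈ 3.7896.
n = log₂(3.7896) ≈ 1.9221 half-lives, so t½ = 62.3/1.9221 ≈ 32.413 hours.

32 hours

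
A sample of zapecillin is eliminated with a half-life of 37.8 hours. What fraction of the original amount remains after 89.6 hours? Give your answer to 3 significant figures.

0.193

n = 89.6/37.8 ≈ 2.3704 half-lives.
Fraction remaining = (1/2)^2.3704 ≈ 0.1934.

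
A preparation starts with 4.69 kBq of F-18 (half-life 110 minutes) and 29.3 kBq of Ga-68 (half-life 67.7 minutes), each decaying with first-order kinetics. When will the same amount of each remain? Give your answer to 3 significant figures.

465 minutes

Set 4.69·(1/2)^(t/110) = 29.3·(1/2)^(t/67.7).
Taking log₂: log₂(4.69/29.3) = t·(1/110 − 1/67.7).
log₂(0.16007) = -2.6432; 1/110 − 1/67.7 = -0.0056801.
t = -2.6432 / -0.0056801 ≈ 465.35 minutes.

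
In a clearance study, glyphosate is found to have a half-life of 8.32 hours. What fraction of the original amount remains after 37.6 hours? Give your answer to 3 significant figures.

0.0436

n = 37.6/8.32 ≈ 4.5192 half-lives.
Fraction remaining = (1/2)^4.5192 ≈ 0.043609.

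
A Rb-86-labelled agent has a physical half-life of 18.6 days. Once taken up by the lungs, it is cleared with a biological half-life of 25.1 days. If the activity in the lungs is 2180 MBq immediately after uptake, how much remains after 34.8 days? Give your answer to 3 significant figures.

1/t_eff = 1/t_phys + 1/t_biol = 1/18.6 + 1/25.1 = 0.093604 per day.
t_eff = 18.6 × 25.1 / (18.6 + 25.1) ≈ 10.683 days.
Remaining = 2180 × (1/2)^(34.8/10.683) = 2180 × (1/2)^3.2574 ≈ 227.97 MBq.

228 MBq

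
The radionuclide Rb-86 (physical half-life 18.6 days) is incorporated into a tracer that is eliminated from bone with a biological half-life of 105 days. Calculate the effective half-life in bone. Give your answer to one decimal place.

1/t_eff = 1/t_phys + 1/t_biol = 1/18.6 + 1/105 = 0.063287 per day.
t_eff = 18.6 × 105 / (18.6 + 105) ≈ 15.801 days.

15.8 days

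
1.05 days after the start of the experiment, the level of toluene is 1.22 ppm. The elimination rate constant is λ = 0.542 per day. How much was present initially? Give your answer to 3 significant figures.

t½ = ln 2 / λ = 0.69315 / 0.542 ≈ 1.2789 days.
Number of half-lives elapsed: n = 1.05/1.2789 ≈ 0.82104.
A₀ = A × 2^n = 1.22 × 2^0.82104 = 1.22 × 1.7667 ≈ 2.1553 ppm.

2.16 ppm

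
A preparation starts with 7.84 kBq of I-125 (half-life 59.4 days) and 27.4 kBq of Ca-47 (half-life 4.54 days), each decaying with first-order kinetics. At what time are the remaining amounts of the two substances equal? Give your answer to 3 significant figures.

Set 7.84·(1/2)^(t/59.4) = 27.4·(1/2)^(t/4.54).
Taking log₂: log₂(7.84/27.4) = t·(1/59.4 − 1/4.54).
log₂(0.28613) = -1.8053; 1/59.4 − 1/4.54 = -0.20343.
t = -1.8053 / -0.20343 ≈ 8.8741 days.

8.87 days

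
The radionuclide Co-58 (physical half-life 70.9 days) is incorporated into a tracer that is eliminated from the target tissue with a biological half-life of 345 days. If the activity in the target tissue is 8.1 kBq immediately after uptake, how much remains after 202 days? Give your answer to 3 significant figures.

1/t_eff = 1/t_phys + 1/t_biol = 1/70.9 + 1/345 = 0.017003 per day.
t_eff = 70.9 × 345 / (70.9 + 345) ≈ 58.813 days.
Remaining = 8.1 × (1/2)^(202/58.813) = 8.1 × (1/2)^3.4346 ≈ 0.74915 kBq.

0.749 kBq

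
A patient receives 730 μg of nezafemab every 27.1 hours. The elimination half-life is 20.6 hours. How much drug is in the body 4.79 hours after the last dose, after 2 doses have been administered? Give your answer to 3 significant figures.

871 μg

The 2 doses were given 31.89, 4.79 hours ago.
Total = 730·(1/2)^(31.89/20.6) + 730·(1/2)^(4.79/20.6)
      = 249.64 + 621.34 ≈ 870.97 μg.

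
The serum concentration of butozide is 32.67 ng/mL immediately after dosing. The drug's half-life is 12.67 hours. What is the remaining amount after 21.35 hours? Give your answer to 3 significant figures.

10.2 ng/mL

Number of half-lives: n = 21.35/12.67 ≈ 1.6851.
Remaining = 32.67 × (1/2)^1.6851 = 32.67 × 0.31099 ≈ 10.16 ng/mL.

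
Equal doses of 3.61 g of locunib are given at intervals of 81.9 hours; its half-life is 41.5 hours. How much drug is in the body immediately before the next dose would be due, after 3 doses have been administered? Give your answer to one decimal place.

The 3 doses were given 245.7, 163.8, 81.9 hours ago.
Total = 3.61·(1/2)^(245.7/41.5) + 3.61·(1/2)^(163.8/41.5) + 3.61·(1/2)^(81.9/41.5)
      = 0.059603 + 0.23407 + 0.91923 ≈ 1.2129 g.

1.2 g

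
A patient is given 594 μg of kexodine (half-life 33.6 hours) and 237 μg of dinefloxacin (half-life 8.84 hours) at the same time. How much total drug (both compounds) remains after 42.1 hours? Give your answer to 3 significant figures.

kexodine: 594 × (1/2)^(42.1/33.6) = 594 × (1/2)^1.253 ≈ 249.23 μg.
dinefloxacin: 237 × (1/2)^(42.1/8.84) = 237 × (1/2)^4.7624 ≈ 8.7319 μg.
Total = 249.23 + 8.7319 ≈ 257.96 μg.

258 μg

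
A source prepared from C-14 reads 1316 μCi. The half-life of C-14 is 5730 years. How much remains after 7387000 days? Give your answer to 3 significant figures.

Convert the elapsed time: 7387000 days = 20238.4 years.
Number of half-lives: n = 20238.4/5730 ≈ 3.532.
Remaining = 1316 × (1/2)^3.532 = 1316 × 0.086449 ≈ 113.77 μCi.

114 μCi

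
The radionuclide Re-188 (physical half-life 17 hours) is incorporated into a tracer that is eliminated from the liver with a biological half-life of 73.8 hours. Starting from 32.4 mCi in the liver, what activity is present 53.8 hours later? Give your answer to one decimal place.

1/t_eff = 1/t_phys + 1/t_biol = 1/17 + 1/73.8 = 0.072374 per hour.
t_eff = 17 × 73.8 / (17 + 73.8) ≈ 13.817 hours.
Remaining = 32.4 × (1/2)^(53.8/13.817) = 32.4 × (1/2)^3.8937 ≈ 2.1798 mCi.

2.2 mCi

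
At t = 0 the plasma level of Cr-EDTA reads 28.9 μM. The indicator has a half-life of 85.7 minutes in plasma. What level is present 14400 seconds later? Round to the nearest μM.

Convert the elapsed time: 14400 seconds = 240 minutes.
Number of half-lives: n = 240/85.7 ≈ 2.8005.
Remaining = 28.9 × (1/2)^2.8005 = 28.9 × 0.14354 ≈ 4.1483 μM.

4 μM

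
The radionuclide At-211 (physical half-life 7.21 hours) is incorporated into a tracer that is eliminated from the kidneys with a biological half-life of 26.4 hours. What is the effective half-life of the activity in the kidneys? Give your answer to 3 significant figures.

5.66 hours

1/t_eff = 1/t_phys + 1/t_biol = 1/7.21 + 1/26.4 = 0.17658 per hour.
t_eff = 7.21 × 26.4 / (7.21 + 26.4) ≈ 5.6633 hours.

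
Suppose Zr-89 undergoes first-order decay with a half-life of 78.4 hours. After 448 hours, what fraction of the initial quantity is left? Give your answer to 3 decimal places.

n = 448/78.4 ≈ 5.7143 half-lives.
Fraction remaining = (1/2)^5.7143 ≈ 0.019047.

0.019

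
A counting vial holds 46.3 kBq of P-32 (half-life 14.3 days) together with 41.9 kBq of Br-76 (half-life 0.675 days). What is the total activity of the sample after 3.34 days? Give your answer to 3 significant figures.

40.7 kBq

P-32: 46.3 × (1/2)^(3.34/14.3) = 46.3 × (1/2)^0.23357 ≈ 39.38 kBq.
Br-76: 41.9 × (1/2)^(3.34/0.675) = 41.9 × (1/2)^4.9481 ≈ 1.3573 kBq.
Total = 39.38 + 1.3573 ≈ 40.737 kBq.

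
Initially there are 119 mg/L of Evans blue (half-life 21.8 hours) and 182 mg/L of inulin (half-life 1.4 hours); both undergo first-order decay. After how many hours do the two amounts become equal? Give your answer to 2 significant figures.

Set 119·(1/2)^(t/21.8) = 182·(1/2)^(t/1.4).
Taking log₂: log₂(119/182) = t·(1/21.8 − 1/1.4).
log₂(0.65385) = -0.61298; 1/21.8 − 1/1.4 = -0.66841.
t = -0.61298 / -0.66841 ≈ 0.91706 hours.

0.92 hours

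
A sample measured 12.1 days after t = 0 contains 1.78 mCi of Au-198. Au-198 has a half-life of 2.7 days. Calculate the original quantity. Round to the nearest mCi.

40 mCi

Number of half-lives elapsed: n = 12.1/2.7 ≈ 4.4815.
A₀ = A × 2^n = 1.78 × 2^4.4815 = 1.78 × 22.339 ≈ 39.763 mCi.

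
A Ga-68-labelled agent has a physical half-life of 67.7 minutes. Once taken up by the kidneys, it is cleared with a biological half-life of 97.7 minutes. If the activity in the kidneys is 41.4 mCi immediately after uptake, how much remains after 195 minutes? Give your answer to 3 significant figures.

1.41 mCi

1/t_eff = 1/t_phys + 1/t_biol = 1/67.7 + 1/97.7 = 0.025006 per minute.
t_eff = 67.7 × 97.7 / (67.7 + 97.7) ≈ 39.99 minutes.
Remaining = 41.4 × (1/2)^(195/39.99) = 41.4 × (1/2)^4.8763 ≈ 1.4096 mCi.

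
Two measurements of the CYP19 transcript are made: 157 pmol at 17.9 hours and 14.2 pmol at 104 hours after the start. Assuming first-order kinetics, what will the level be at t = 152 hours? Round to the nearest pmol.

Over Δt = 104 − 17.9 = 86.1 hours, the level fell by a factor of 157/14.2 ≈ 11.056.
n = log₂(11.056) ≈ 3.4668 half-lives, so t½ = 86.1/3.4668 ≈ 24.836 hours.
From t = 104 to t = 152: 14.2 × (1/2)^((152−104)/24.836) ≈ 3.7195 pmol.

4 pmol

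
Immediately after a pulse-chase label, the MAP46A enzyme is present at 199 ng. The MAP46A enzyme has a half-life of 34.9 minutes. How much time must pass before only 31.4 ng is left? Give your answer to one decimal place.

93.0 minutes

Fraction remaining = 31.4/199 ≈ 0.15779.
n = log₂(199/31.4) = ln(6.3376)/ln 2 ≈ 2.6639 half-lives.
t = n × t½ = 2.6639 × 34.9 ≈ 92.971 minutes.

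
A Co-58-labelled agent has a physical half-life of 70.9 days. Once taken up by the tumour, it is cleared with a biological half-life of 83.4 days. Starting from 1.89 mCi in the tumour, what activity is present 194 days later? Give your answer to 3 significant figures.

1/t_eff = 1/t_phys + 1/t_biol = 1/70.9 + 1/83.4 = 0.026095 per day.
t_eff = 70.9 × 83.4 / (70.9 + 83.4) ≈ 38.322 days.
Remaining = 1.89 × (1/2)^(194/38.322) = 1.89 × (1/2)^5.0624 ≈ 0.056563 mCi.

0.0566 mCi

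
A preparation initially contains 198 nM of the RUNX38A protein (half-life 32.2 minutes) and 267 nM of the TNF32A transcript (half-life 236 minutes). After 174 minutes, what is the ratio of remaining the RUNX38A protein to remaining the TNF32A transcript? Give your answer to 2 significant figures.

RUNX38A protein: 198 × (1/2)^(174/32.2) = 198 × (1/2)^5.4037 ≈ 4.6772 nM.
TNF32A transcript: 267 × (1/2)^(174/236) = 267 × (1/2)^0.73729 ≈ 160.16 nM.
Ratio ≈ 4.6772 / 160.16 ≈ 0.029202.

0.029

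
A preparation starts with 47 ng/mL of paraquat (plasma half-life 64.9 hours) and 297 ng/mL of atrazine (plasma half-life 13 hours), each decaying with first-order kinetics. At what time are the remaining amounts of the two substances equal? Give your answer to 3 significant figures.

43.2 hours

Set 47·(1/2)^(t/64.9) = 297·(1/2)^(t/13).
Taking log₂: log₂(47/297) = t·(1/64.9 − 1/13).
log₂(0.15825) = -2.6597; 1/64.9 − 1/13 = -0.061515.
t = -2.6597 / -0.061515 ≈ 43.237 hours.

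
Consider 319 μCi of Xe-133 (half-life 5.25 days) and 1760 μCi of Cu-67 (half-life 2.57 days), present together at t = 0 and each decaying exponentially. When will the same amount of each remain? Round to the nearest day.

Set 319·(1/2)^(t/5.25) = 1760·(1/2)^(t/2.57).
Taking log₂: log₂(319/1760) = t·(1/5.25 − 1/2.57).
log₂(0.18125) = -2.4639; 1/5.25 − 1/2.57 = -0.19863.
t = -2.4639 / -0.19863 ≈ 12.405 days.

12 days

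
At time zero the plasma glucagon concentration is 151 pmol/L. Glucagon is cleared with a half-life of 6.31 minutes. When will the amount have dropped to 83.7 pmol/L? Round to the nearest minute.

5 minutes

Fraction remaining = 83.7/151 ≈ 0.5543.
n = log₂(151/83.7) = ln(1.8041)/ln 2 ≈ 0.85125 half-lives.
t = n × t½ = 0.85125 × 6.31 ≈ 5.3714 minutes.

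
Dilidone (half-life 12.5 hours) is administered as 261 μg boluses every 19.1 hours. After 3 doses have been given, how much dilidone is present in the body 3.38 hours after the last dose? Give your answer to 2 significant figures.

320 μg

The 3 doses were given 41.58, 22.48, 3.38 hours ago.
Total = 261·(1/2)^(41.58/12.5) + 261·(1/2)^(22.48/12.5) + 261·(1/2)^(3.38/12.5)
      = 26.019 + 75.036 + 216.39 ≈ 317.45 μg.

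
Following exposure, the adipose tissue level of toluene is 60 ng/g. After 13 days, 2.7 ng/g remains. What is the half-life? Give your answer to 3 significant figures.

2.91 days

A/A₀ = 2.7/60 ≈ 0.045.
n = log₂(22.222) ≈ 4.4739 half-lives elapsed in 13 days.
t½ = 13/4.4739 ≈ 2.9057 days.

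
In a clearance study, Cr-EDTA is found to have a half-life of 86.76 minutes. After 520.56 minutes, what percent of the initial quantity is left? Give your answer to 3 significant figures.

1.56%

n = 520.56/86.76 ≈ 6 half-lives.
Fraction remaining = (1/2)^6 ≈ 0.015625, i.e. 1.5625%.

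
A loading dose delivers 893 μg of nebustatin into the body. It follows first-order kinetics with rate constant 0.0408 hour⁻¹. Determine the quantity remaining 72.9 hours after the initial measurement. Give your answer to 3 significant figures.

t½ = ln 2 / λ = 0.69315 / 0.0408 ≈ 16.989 hours.
Number of half-lives: n = 72.9/16.989 ≈ 4.291.
Remaining = 893 × (1/2)^4.291 = 893 × 0.051082 ≈ 45.616 μg.

45.6 μg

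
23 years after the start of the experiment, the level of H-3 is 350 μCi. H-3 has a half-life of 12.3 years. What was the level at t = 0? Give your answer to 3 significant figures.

1280 μCi

Number of half-lives elapsed: n = 23/12.3 ≈ 1.8699.
A₀ = A × 2^n = 350 × 2^1.8699 = 350 × 3.6551 ≈ 1279.3 μCi.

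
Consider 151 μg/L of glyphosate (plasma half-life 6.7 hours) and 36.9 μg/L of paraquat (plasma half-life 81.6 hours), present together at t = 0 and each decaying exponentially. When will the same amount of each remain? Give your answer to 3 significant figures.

Set 151·(1/2)^(t/6.7) = 36.9·(1/2)^(t/81.6).
Taking log₂: log₂(151/36.9) = t·(1/6.7 − 1/81.6).
log₂(4.0921) = 2.0329; 1/6.7 − 1/81.6 = 0.137.
t = 2.0329 / 0.137 ≈ 14.838 hours.

14.8 hours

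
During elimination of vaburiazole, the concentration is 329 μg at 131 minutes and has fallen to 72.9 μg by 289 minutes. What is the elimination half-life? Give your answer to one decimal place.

Over Δt = 289 − 131 = 158 minutes, the level fell by a factor of 329/72.9 ≈ 4.513.
n = log₂(4.513) ≈ 2.1741 half-lives, so t½ = 158/2.1741 ≈ 72.674 minutes.

72.7 minutes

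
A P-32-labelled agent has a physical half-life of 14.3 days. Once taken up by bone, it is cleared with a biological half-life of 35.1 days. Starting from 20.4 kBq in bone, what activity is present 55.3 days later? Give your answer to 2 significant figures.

0.47 kBq

1/t_eff = 1/t_phys + 1/t_biol = 1/14.3 + 1/35.1 = 0.09842 per day.
t_eff = 14.3 × 35.1 / (14.3 + 35.1) ≈ 10.161 days.
Remaining = 20.4 × (1/2)^(55.3/10.161) = 20.4 × (1/2)^5.4426 ≈ 0.46907 kBq.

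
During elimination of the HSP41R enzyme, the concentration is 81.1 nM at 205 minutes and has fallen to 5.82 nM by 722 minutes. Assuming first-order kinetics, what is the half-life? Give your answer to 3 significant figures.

136 minutes

Over Δt = 722 − 205 = 517 minutes, the level fell by a factor of 81.1/5.82 ≈ 13.935.
n = log₂(13.935) ≈ 3.8006 half-lives, so t½ = 517/3.8006 ≈ 136.03 minutes.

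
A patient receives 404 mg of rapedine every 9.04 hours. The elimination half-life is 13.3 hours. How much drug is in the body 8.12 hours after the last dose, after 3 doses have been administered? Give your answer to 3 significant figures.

The 3 doses were given 26.2, 17.16, 8.12 hours ago.
Total = 404·(1/2)^(26.2/13.3) + 404·(1/2)^(17.16/13.3) + 404·(1/2)^(8.12/13.3)
      = 103.13 + 165.19 + 264.6 ≈ 532.92 mg.

533 mg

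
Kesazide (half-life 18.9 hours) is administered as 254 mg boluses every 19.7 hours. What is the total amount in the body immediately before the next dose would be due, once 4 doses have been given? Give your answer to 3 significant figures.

226 mg

The 4 doses were given 78.8, 59.1, 39.4, 19.7 hours ago.
Total = 254·(1/2)^(78.8/18.9) + 254·(1/2)^(59.1/18.9) + 254·(1/2)^(39.4/18.9) + 254·(1/2)^(19.7/18.9)
      = 14.117 + 29.075 + 59.881 + 123.33 ≈ 226.4 mg.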